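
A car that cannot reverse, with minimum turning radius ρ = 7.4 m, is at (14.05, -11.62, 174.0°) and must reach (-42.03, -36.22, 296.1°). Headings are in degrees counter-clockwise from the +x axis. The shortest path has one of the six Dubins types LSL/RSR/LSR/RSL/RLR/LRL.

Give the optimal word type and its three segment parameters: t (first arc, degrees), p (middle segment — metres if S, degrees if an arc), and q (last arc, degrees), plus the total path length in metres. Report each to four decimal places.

LSL: t = 22.0344°, p = 50.6308 m, q = 100.0656°, L = 66.4006 m

Let ψ = atan2(Δy, Δx) = atan2(-24.60, -56.08) = -156.3149° be the start→goal bearing.
Normalize: d = |goal − start| / ρ = 61.238276/7.4 = 8.275443, α = (θ_start − ψ) mod 360° = 330.3149° = 5.765083 rad, β = (θ_goal − ψ) mod 360° = 92.4149° = 1.612944 rad.
Common terms: sin α = -0.495233, cos α = 0.868760, sin β = 0.999112, cos β = -0.042136, cos(α−β) = -0.531399, d² = 68.482951. Work in radians in the unit-radius frame; every candidate has L = ρ·(t + p + q).
LSL: p² = 2 + d² − 2cos(α−β) + 2d(sin α − sin β) = 46.813023; p = √p² = 6.842004; φ = atan2(cos β − cos α, d + sin α − sin β) = -0.133529 rad; t = (φ − α) mod 2π = 0.384573 rad, q = (β − φ) mod 2π = 1.746474 rad → L = 7.4·(0.384573 + 6.842004 + 1.746474) = 7.4·8.973051 = 66.400580 m
RSR: p² = 2 + d² − 2cos(α−β) + 2d(sin β − sin α) = 96.278474; p = √p² = 9.812159; φ = atan2(cos α − cos β, d − sin α + sin β) = 0.092967 rad; t = (α − φ) mod 2π = 5.672115 rad, q = (φ − β) mod 2π = 4.763208 rad → L = 7.4·(5.672115 + 9.812159 + 4.763208) = 7.4·20.247483 = 149.831375 m
LSR: p² = d² − 2 + 2cos(α−β) + 2d(sin α + sin β) = 73.759801; p = √p² = 8.588353; φ = atan2(−cos α − cos β, d + sin α + sin β) − atan2(−2, p) = 0.134917 rad; t = (φ − α) mod 2π = 0.653019 rad, q = (φ − β) mod 2π = 4.805158 rad → L = 7.4·(0.653019 + 8.588353 + 4.805158) = 7.4·14.046530 = 103.944319 m
RSL: p² = d² − 2 + 2cos(α−β) − 2d(sin α + sin β) = 57.080507; p = √p² = 7.555164; φ = atan2(cos α + cos β, d − sin α − sin β) − atan2(2, p) = -0.152817 rad; t = (α − φ) mod 2π = 5.917899 rad, q = (β − φ) mod 2π = 1.765761 rad → L = 7.4·(5.917899 + 7.555164 + 1.765761) = 7.4·15.238825 = 112.767304 m
RLR: c = (6 − d² + 2cos(α−β) + 2d(sin α − sin β))/8 = -11.034809, |c| > 1 → infeasible
LRL: c = (6 − d² + 2cos(α−β) − 2d(sin α − sin β))/8 = -4.851628, |c| > 1 → infeasible
Shortest: LSL with L = 66.400580 m ≈ 66.4006 m
Convert LSL to answer units (arcs ×180/π): t = 0.384573·180/π = 22.0344°, p = ρ·p = 7.4·6.842004 = 50.6308 m, q = 1.746474·180/π = 100.0656°, L = 66.4006 m.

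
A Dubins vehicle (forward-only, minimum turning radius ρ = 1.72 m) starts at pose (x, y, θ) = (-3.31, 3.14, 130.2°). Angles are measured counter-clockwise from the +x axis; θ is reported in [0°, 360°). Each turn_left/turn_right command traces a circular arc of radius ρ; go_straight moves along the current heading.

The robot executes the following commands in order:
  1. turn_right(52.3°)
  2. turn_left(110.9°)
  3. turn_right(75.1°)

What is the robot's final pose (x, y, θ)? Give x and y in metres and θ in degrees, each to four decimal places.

(-7.4611, 7.6794, 113.7000°)

set_pose: (x, y, θ) = (-3.3100, 3.1400, 130.2000°), ρ = 1.72
turn_right(52.3°): centre at ρ to the right, rotate −52.3° → (-3.6781, 4.6107, 77.9000°)
turn_left(110.9°): centre at ρ to the left, rotate +110.9° → (-5.6230, 6.6710, 188.8000°)
turn_right(75.1°): centre at ρ to the right, rotate −75.1° → (-7.4611, 7.6794, 113.7000°)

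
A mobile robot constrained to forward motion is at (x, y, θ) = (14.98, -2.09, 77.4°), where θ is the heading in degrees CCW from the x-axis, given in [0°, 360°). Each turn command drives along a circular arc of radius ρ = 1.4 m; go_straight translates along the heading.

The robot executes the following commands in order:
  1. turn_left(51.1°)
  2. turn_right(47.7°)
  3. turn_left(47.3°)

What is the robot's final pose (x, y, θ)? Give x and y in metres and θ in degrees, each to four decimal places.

(14.1427, 1.2700, 128.1000°)

set_pose: (x, y, θ) = (14.9800, -2.0900, 77.4000°), ρ = 1.4
turn_left(51.1°): centre at ρ to the left, rotate +51.1° → (14.7094, -0.9131, 128.5000°)
turn_right(47.7°): centre at ρ to the right, rotate −47.7° → (14.4230, 0.1823, 80.8000°)
turn_left(47.3°): centre at ρ to the left, rotate +47.3° → (14.1427, 1.2700, 128.1000°)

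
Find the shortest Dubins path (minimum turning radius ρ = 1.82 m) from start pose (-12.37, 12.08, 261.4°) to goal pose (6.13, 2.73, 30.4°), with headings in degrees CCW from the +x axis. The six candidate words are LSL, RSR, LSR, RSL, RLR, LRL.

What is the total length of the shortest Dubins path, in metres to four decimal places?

21.5723 m

Let ψ = atan2(Δy, Δx) = atan2(-9.35, 18.50) = -26.8123° be the start→goal bearing.
Normalize: d = |goal − start| / ρ = 20.728543/1.82 = 11.389309, α = (θ_start − ψ) mod 360° = 288.2123° = 5.030253 rad, β = (θ_goal − ψ) mod 360° = 57.2123° = 0.998543 rad.
Common terms: sin α = -0.949905, cos α = 0.312539, sin β = 0.840683, cos β = 0.541528, cos(α−β) = -0.629320, d² = 129.716369. Work in radians in the unit-radius frame; every candidate has L = ρ·(t + p + q).
LSL: p² = 2 + d² − 2cos(α−β) + 2d(sin α − sin β) = 92.187893; p = √p² = 9.601453; φ = atan2(cos β − cos α, d + sin α − sin β) = 0.023852 rad; t = (φ − α) mod 2π = 1.276784 rad, q = (β − φ) mod 2π = 0.974691 rad → L = 1.82·(1.276784 + 9.601453 + 0.974691) = 1.82·11.852927 = 21.572328 m
RSR: p² = 2 + d² − 2cos(α−β) + 2d(sin β − sin α) = 173.762126; p = √p² = 13.181886; φ = atan2(cos α − cos β, d − sin α + sin β) = -0.017372 rad; t = (α − φ) mod 2π = 5.047626 rad, q = (φ − β) mod 2π = 5.267270 rad → L = 1.82·(5.047626 + 13.181886 + 5.267270) = 1.82·23.496782 = 42.764144 m
LSR: p² = d² − 2 + 2cos(α−β) + 2d(sin α + sin β) = 123.969793; p = √p² = 11.134172; φ = atan2(−cos α − cos β, d + sin α + sin β) − atan2(−2, p) = 0.102161 rad; t = (φ − α) mod 2π = 1.355094 rad, q = (φ − β) mod 2π = 5.386804 rad → L = 1.82·(1.355094 + 11.134172 + 5.386804) = 1.82·17.876070 = 32.534447 m
RSL: p² = d² − 2 + 2cos(α−β) − 2d(sin α + sin β) = 128.945663; p = √p² = 11.355424; φ = atan2(cos α + cos β, d − sin α − sin β) − atan2(2, p) = -0.100199 rad; t = (α − φ) mod 2π = 5.130452 rad, q = (β − φ) mod 2π = 1.098742 rad → L = 1.82·(5.130452 + 11.355424 + 1.098742) = 1.82·17.584619 = 32.004006 m
RLR: c = (6 − d² + 2cos(α−β) + 2d(sin α − sin β))/8 = -20.720266, |c| > 1 → infeasible
LRL: c = (6 − d² + 2cos(α−β) − 2d(sin α − sin β))/8 = -10.523487, |c| > 1 → infeasible
Shortest: LSL with L = 21.572328 m ≈ 21.5723 m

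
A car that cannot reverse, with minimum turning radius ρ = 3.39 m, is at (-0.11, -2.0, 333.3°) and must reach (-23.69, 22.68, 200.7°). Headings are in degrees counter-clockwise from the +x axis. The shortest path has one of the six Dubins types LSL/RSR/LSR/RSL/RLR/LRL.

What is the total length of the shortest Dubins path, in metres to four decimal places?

43.6698 m

Let ψ = atan2(Δy, Δx) = atan2(24.68, -23.58) = 133.6943° be the start→goal bearing.
Normalize: d = |goal − start| / ρ = 34.133837/3.39 = 10.068978, α = (θ_start − ψ) mod 360° = 199.6057° = 3.483777 rad, β = (θ_goal − ψ) mod 360° = 67.0057° = 1.169471 rad.
Common terms: sin α = -0.335546, cos α = -0.942024, sin β = 0.920544, cos β = 0.390639, cos(α−β) = -0.676876, d² = 101.384325. Work in radians in the unit-radius frame; every candidate has L = ρ·(t + p + q).
LSL: p² = 2 + d² − 2cos(α−β) + 2d(sin α − sin β) = 79.442998; p = √p² = 8.913080; φ = atan2(cos β − cos α, d + sin α − sin β) = 0.150080 rad; t = (φ − α) mod 2π = 2.949489 rad, q = (β − φ) mod 2π = 1.019390 rad → L = 3.39·(2.949489 + 8.913080 + 1.019390) = 3.39·12.881959 = 43.669841 m
RSR: p² = 2 + d² − 2cos(α−β) + 2d(sin β − sin α) = 130.033156; p = √p² = 11.403208; φ = atan2(cos α − cos β, d − sin α + sin β) = -0.117135 rad; t = (α − φ) mod 2π = 3.600912 rad, q = (φ − β) mod 2π = 4.996580 rad → L = 3.39·(3.600912 + 11.403208 + 4.996580) = 3.39·20.000700 = 67.802373 m
LSR: p² = d² − 2 + 2cos(α−β) + 2d(sin α + sin β) = 109.811241; p = √p² = 10.479086; φ = atan2(−cos α − cos β, d + sin α + sin β) − atan2(−2, p) = 0.240296 rad; t = (φ − α) mod 2π = 3.039704 rad, q = (φ − β) mod 2π = 5.354011 rad → L = 3.39·(3.039704 + 10.479086 + 5.354011) = 3.39·18.872801 = 63.978795 m
RSL: p² = d² − 2 + 2cos(α−β) − 2d(sin α + sin β) = 86.249905; p = √p² = 9.287083; φ = atan2(cos α + cos β, d − sin α − sin β) − atan2(2, p) = -0.270187 rad; t = (α − φ) mod 2π = 3.753964 rad, q = (β − φ) mod 2π = 1.439657 rad → L = 3.39·(3.753964 + 9.287083 + 1.439657) = 3.39·14.480704 = 49.089585 m
RLR: c = (6 − d² + 2cos(α−β) + 2d(sin α − sin β))/8 = -15.254145, |c| > 1 → infeasible
LRL: c = (6 − d² + 2cos(α−β) − 2d(sin α − sin β))/8 = -8.930375, |c| > 1 → infeasible
Shortest: LSL with L = 43.669841 m ≈ 43.6698 m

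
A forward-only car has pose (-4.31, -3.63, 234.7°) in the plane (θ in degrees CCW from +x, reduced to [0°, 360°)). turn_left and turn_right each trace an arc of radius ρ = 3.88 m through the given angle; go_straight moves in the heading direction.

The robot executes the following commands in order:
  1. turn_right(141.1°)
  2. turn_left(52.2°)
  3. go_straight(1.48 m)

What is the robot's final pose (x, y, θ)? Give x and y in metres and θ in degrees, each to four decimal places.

(-14.2645, 2.1658, 145.8000°)

set_pose: (x, y, θ) = (-4.3100, -3.6300, 234.7000°), ρ = 3.88
turn_right(141.1°): centre at ρ to the right, rotate −141.1° → (-11.3490, -1.6315, 93.6000°)
turn_left(52.2°): centre at ρ to the left, rotate +52.2° → (-13.0404, 1.3339, 145.8000°)
go_straight(1.48): x += 1.48·cos θ, y += 1.48·sin θ → (-14.2645, 2.1658, 145.8000°)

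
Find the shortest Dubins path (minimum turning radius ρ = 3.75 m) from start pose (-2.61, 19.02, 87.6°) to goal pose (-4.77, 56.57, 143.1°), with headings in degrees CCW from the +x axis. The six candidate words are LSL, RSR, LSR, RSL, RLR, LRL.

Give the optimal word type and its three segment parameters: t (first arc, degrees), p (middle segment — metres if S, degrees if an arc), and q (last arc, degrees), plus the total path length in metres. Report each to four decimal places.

Let ψ = atan2(Δy, Δx) = atan2(37.55, -2.16) = 93.2922° be the start→goal bearing.
Normalize: d = |goal − start| / ρ = 37.612074/3.75 = 10.029886, α = (θ_start − ψ) mod 360° = 354.3078° = 6.183837 rad, β = (θ_goal − ψ) mod 360° = 49.8078° = 0.869310 rad.
Common terms: sin α = -0.099185, cos α = 0.995069, sin β = 0.763884, cos β = 0.645354, cos(α−β) = 0.566406, d² = 100.598620. Work in radians in the unit-radius frame; every candidate has L = ρ·(t + p + q).
LSL: p² = 2 + d² − 2cos(α−β) + 2d(sin α − sin β) = 84.152855; p = √p² = 9.173487; φ = atan2(cos β − cos α, d + sin α − sin β) = -0.038132 rad; t = (φ − α) mod 2π = 0.061216 rad, q = (β − φ) mod 2π = 0.907441 rad → L = 3.75·(0.061216 + 9.173487 + 0.907441) = 3.75·10.142144 = 38.033041 m
RSR: p² = 2 + d² − 2cos(α−β) + 2d(sin β − sin α) = 118.778761; p = √p² = 10.898567; φ = atan2(cos α − cos β, d − sin α + sin β) = 0.032094 rad; t = (α − φ) mod 2π = 6.151744 rad, q = (φ − β) mod 2π = 5.445969 rad → L = 3.75·(6.151744 + 10.898567 + 5.445969) = 3.75·22.496280 = 84.361049 m
LSR: p² = d² − 2 + 2cos(α−β) + 2d(sin α + sin β) = 113.065148; p = √p² = 10.633210; φ = atan2(−cos α − cos β, d + sin α + sin β) − atan2(−2, p) = 0.033716 rad; t = (φ − α) mod 2π = 0.133064 rad, q = (φ − β) mod 2π = 5.447591 rad → L = 3.75·(0.133064 + 10.633210 + 5.447591) = 3.75·16.213865 = 60.801993 m
RSL: p² = d² − 2 + 2cos(α−β) − 2d(sin α + sin β) = 86.397718; p = √p² = 9.295037; φ = atan2(cos α + cos β, d − sin α − sin β) − atan2(2, p) = -0.038535 rad; t = (α − φ) mod 2π = 6.222372 rad, q = (β − φ) mod 2π = 0.907844 rad → L = 3.75·(6.222372 + 9.295037 + 0.907844) = 3.75·16.425254 = 61.594702 m
RLR: c = (6 − d² + 2cos(α−β) + 2d(sin α − sin β))/8 = -13.847345, |c| > 1 → infeasible
LRL: c = (6 − d² + 2cos(α−β) − 2d(sin α − sin β))/8 = -9.519107, |c| > 1 → infeasible
Shortest: LSL with L = 38.033041 m ≈ 38.0330 m
Convert LSL to answer units (arcs ×180/π): t = 0.061216·180/π = 3.5074°, p = ρ·p = 3.75·9.173487 = 34.4006 m, q = 0.907441·180/π = 51.9926°, L = 38.0330 m.

LSL: t = 3.5074°, p = 34.4006 m, q = 51.9926°, L = 38.0330 m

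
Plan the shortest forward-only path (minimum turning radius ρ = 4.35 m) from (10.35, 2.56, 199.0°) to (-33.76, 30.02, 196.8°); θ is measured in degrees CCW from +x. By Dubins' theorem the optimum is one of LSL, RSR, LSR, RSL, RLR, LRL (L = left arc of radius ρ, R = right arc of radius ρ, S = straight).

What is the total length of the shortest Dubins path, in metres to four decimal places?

52.9827 m

Let ψ = atan2(Δy, Δx) = atan2(27.46, -44.11) = 148.0963° be the start→goal bearing.
Normalize: d = |goal − start| / ρ = 51.959058/4.35 = 11.944611, α = (θ_start − ψ) mod 360° = 50.9037° = 0.888437 rad, β = (θ_goal − ψ) mod 360° = 48.7037° = 0.850040 rad.
Common terms: sin α = 0.776087, cos α = 0.630626, sin β = 0.751307, cos β = 0.659953, cos(α−β) = 0.999263, d² = 142.673732. Work in radians in the unit-radius frame; every candidate has L = ρ·(t + p + q).
LSL: p² = 2 + d² − 2cos(α−β) + 2d(sin α − sin β) = 143.267191; p = √p² = 11.969427; φ = atan2(cos β − cos α, d + sin α − sin β) = 0.002450 rad; t = (φ − α) mod 2π = 5.397198 rad, q = (β − φ) mod 2π = 0.847590 rad → L = 4.35·(5.397198 + 11.969427 + 0.847590) = 4.35·18.214215 = 79.231837 m
RSR: p² = 2 + d² − 2cos(α−β) + 2d(sin β − sin α) = 142.083222; p = √p² = 11.919867; φ = atan2(cos α − cos β, d − sin α + sin β) = -0.002460 rad; t = (α − φ) mod 2π = 0.890897 rad, q = (φ − β) mod 2π = 5.430685 rad → L = 4.35·(0.890897 + 11.919867 + 5.430685) = 4.35·18.241449 = 79.350304 m
LSR: p² = d² − 2 + 2cos(α−β) + 2d(sin α + sin β) = 179.160505; p = √p² = 13.385085; φ = atan2(−cos α − cos β, d + sin α + sin β) − atan2(−2, p) = 0.052817 rad; t = (φ − α) mod 2π = 5.447565 rad, q = (φ − β) mod 2π = 5.485963 rad → L = 4.35·(5.447565 + 13.385085 + 5.485963) = 4.35·24.318613 = 105.785967 m
RSL: p² = d² − 2 + 2cos(α−β) − 2d(sin α + sin β) = 106.184011; p = √p² = 10.304563; φ = atan2(cos α + cos β, d − sin α − sin β) − atan2(2, p) = -0.068444 rad; t = (α − φ) mod 2π = 0.956881 rad, q = (β − φ) mod 2π = 0.918484 rad → L = 4.35·(0.956881 + 10.304563 + 0.918484) = 4.35·12.179928 = 52.982687 m
RLR: c = (6 − d² + 2cos(α−β) + 2d(sin α − sin β))/8 = -16.760403, |c| > 1 → infeasible
LRL: c = (6 − d² + 2cos(α−β) − 2d(sin α − sin β))/8 = -16.908399, |c| > 1 → infeasible
Shortest: RSL with L = 52.982687 m ≈ 52.9827 m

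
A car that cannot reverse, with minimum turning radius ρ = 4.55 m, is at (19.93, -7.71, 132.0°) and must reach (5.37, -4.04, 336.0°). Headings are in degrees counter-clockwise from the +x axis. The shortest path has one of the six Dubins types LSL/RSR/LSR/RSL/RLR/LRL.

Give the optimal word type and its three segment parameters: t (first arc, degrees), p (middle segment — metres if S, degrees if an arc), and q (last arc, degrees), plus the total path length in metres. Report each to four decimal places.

RSL: t = 1.3792°, p = 14.1056 m, q = 205.3792°, L = 30.5248 m

Let ψ = atan2(Δy, Δx) = atan2(3.67, -14.56) = 165.8527° be the start→goal bearing.
Normalize: d = |goal − start| / ρ = 15.015409/4.55 = 3.300090, α = (θ_start − ψ) mod 360° = 326.1473° = 5.692344 rad, β = (θ_goal − ψ) mod 360° = 170.1473° = 2.969631 rad.
Common terms: sin α = -0.557060, cos α = 0.830472, sin β = 0.171116, cos β = -0.985251, cos(α−β) = -0.913545, d² = 10.890593. Work in radians in the unit-radius frame; every candidate has L = ρ·(t + p + q).
LSL: p² = 2 + d² − 2cos(α−β) + 2d(sin α − sin β) = 9.911595; p = √p² = 3.148269; φ = atan2(cos β − cos α, d + sin α − sin β) = -0.614729 rad; t = (φ − α) mod 2π = 6.259297 rad, q = (β − φ) mod 2π = 3.584360 rad → L = 4.55·(6.259297 + 3.148269 + 3.584360) = 4.55·12.991925 = 59.113261 m
RSR: p² = 2 + d² − 2cos(α−β) + 2d(sin β − sin α) = 19.523773; p = √p² = 4.418571; φ = atan2(cos α − cos β, d − sin α + sin β) = 0.423474 rad; t = (α − φ) mod 2π = 5.268870 rad, q = (φ − β) mod 2π = 3.737029 rad → L = 4.55·(5.268870 + 4.418571 + 3.737029) = 4.55·13.424470 = 61.081340 m
LSR: p² = d² − 2 + 2cos(α−β) + 2d(sin α + sin β) = 4.516203; p = √p² = 2.125136; φ = atan2(−cos α − cos β, d + sin α + sin β) − atan2(−2, p) = 0.808135 rad; t = (φ − α) mod 2π = 1.398977 rad, q = (φ − β) mod 2π = 4.121690 rad → L = 4.55·(1.398977 + 2.125136 + 4.121690) = 4.55·7.645803 = 34.788402 m
RSL: p² = d² − 2 + 2cos(α−β) − 2d(sin α + sin β) = 9.610801; p = √p² = 3.100129; φ = atan2(cos α + cos β, d − sin α − sin β) − atan2(2, p) = -0.614913 rad; t = (α − φ) mod 2π = 0.024072 rad, q = (β − φ) mod 2π = 3.584544 rad → L = 4.55·(0.024072 + 3.100129 + 3.584544) = 4.55·6.708745 = 30.524789 m
RLR: c = (6 − d² + 2cos(α−β) + 2d(sin α − sin β))/8 = -1.440472, |c| > 1 → infeasible
LRL: c = (6 − d² + 2cos(α−β) − 2d(sin α − sin β))/8 = -0.238949; p = 2π − arccos c = 4.471105 rad; φ = atan2(cos β − cos α, d + sin α − sin β) = -0.614729 rad; t = (φ − α + p/2) mod 2π = 2.211665 rad, q = (β − α − t + p) mod 2π = 5.819912 rad → L = 4.55·(2.211665 + 4.471105 + 5.819912) = 4.55·12.502682 = 56.887204 m
Shortest: RSL with L = 30.524789 m ≈ 30.5248 m
Convert RSL to answer units (arcs ×180/π): t = 0.024072·180/π = 1.3792°, p = ρ·p = 4.55·3.100129 = 14.1056 m, q = 3.584544·180/π = 205.3792°, L = 30.5248 m.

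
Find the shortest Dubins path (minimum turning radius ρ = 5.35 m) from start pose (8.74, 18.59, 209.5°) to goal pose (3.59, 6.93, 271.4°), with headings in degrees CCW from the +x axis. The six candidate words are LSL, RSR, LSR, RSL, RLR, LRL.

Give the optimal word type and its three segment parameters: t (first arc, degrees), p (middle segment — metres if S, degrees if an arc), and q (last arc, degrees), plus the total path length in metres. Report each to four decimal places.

Let ψ = atan2(Δy, Δx) = atan2(-11.66, -5.15) = -113.8301° be the start→goal bearing.
Normalize: d = |goal − start| / ρ = 12.746690/5.35 = 2.382559, α = (θ_start − ψ) mod 360° = 323.3301° = 5.643175 rad, β = (θ_goal − ψ) mod 360° = 25.2301° = 0.440349 rad.
Common terms: sin α = -0.597203, cos α = 0.802090, sin β = 0.426255, cos β = 0.904603, cos(α−β) = 0.471012, d² = 5.676587. Work in radians in the unit-radius frame; every candidate has L = ρ·(t + p + q).
LSL: p² = 2 + d² − 2cos(α−β) + 2d(sin α − sin β) = 1.857663; p = √p² = 1.362961; φ = atan2(cos β − cos α, d + sin α − sin β) = 0.075285 rad; t = (φ − α) mod 2π = 0.715295 rad, q = (β − φ) mod 2π = 0.365064 rad → L = 5.35·(0.715295 + 1.362961 + 0.365064) = 5.35·2.443320 = 13.071761 m
RSR: p² = 2 + d² − 2cos(α−β) + 2d(sin β − sin α) = 11.611463; p = √p² = 3.407560; φ = atan2(cos α − cos β, d − sin α + sin β) = -0.030089 rad; t = (α − φ) mod 2π = 5.673264 rad, q = (φ − β) mod 2π = 5.812748 rad → L = 5.35·(5.673264 + 3.407560 + 5.812748) = 5.35·14.893571 = 79.680607 m
LSR: p² = d² − 2 + 2cos(α−β) + 2d(sin α + sin β) = 3.804022; p = √p² = 1.950390; φ = atan2(−cos α − cos β, d + sin α + sin β) − atan2(−2, p) = 0.140713 rad; t = (φ − α) mod 2π = 0.780723 rad, q = (φ − β) mod 2π = 5.983549 rad → L = 5.35·(0.780723 + 1.950390 + 5.983549) = 5.35·8.714662 = 46.623440 m
RSL: p² = d² − 2 + 2cos(α−β) − 2d(sin α + sin β) = 5.433199; p = √p² = 2.330922; φ = atan2(cos α + cos β, d − sin α − sin β) − atan2(2, p) = -0.119955 rad; t = (α − φ) mod 2π = 5.763130 rad, q = (β − φ) mod 2π = 0.560304 rad → L = 5.35·(5.763130 + 2.330922 + 0.560304) = 5.35·8.654356 = 46.300806 m
RLR: c = (6 − d² + 2cos(α−β) + 2d(sin α − sin β))/8 = -0.451433; p = 2π − arccos c = 4.244018 rad; φ = atan2(cos α − cos β, d − sin α + sin β) = -0.030089 rad; t = (α − φ + p/2) mod 2π = 1.512088 rad, q = (α − β − t + p) mod 2π = 1.651572 rad → L = 5.35·(1.512088 + 4.244018 + 1.651572) = 5.35·7.407678 = 39.631078 m
LRL: c = (6 − d² + 2cos(α−β) − 2d(sin α − sin β))/8 = 0.767792; p = 2π − arccos c = 5.587777 rad; φ = atan2(cos β − cos α, d + sin α − sin β) = 0.075285 rad; t = (φ − α + p/2) mod 2π = 3.509183 rad, q = (β − α − t + p) mod 2π = 3.158953 rad → L = 5.35·(3.509183 + 5.587777 + 3.158953) = 5.35·12.255913 = 65.569134 m
Shortest: LSL with L = 13.071761 m ≈ 13.0718 m
Convert LSL to answer units (arcs ×180/π): t = 0.715295·180/π = 40.9834°, p = ρ·p = 5.35·1.362961 = 7.2918 m, q = 0.365064·180/π = 20.9166°, L = 13.0718 m.

LSL: t = 40.9834°, p = 7.2918 m, q = 20.9166°, L = 13.0718 m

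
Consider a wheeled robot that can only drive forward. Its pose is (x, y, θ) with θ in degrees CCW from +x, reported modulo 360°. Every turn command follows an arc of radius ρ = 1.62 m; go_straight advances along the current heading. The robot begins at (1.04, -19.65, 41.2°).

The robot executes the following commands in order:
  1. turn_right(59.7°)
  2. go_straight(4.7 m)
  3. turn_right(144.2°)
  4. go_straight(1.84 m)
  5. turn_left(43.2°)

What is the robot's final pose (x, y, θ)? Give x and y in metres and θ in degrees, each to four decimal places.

(4.3610, -25.2031, 240.5000°)

set_pose: (x, y, θ) = (1.0400, -19.6500, 41.2000°), ρ = 1.62
turn_right(59.7°): centre at ρ to the right, rotate −59.7° → (2.6211, -19.3326, -18.5000° ≡ 341.5000°)
go_straight(4.7): x += 4.7·cos θ, y += 4.7·sin θ → (7.0782, -20.8240, 341.5000°)
turn_right(144.2°): centre at ρ to the right, rotate −144.2° → (7.0459, -23.9070, 197.3000°)
go_straight(1.84): x += 1.84·cos θ, y += 1.84·sin θ → (5.2892, -24.4541, 197.3000°)
turn_left(43.2°): centre at ρ to the left, rotate +43.2° → (4.3610, -25.2031, 240.5000°)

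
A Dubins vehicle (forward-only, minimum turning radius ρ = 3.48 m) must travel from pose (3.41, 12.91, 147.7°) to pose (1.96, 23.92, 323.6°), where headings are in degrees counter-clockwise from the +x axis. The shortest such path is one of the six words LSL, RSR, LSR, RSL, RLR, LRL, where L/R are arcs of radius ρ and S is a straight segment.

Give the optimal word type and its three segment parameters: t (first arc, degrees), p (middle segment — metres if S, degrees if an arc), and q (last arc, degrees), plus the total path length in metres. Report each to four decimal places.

RSR: t = 12.1229°, p = 7.5255 m, q = 171.9771°, L = 18.7073 m

Let ψ = atan2(Δy, Δx) = atan2(11.01, -1.45) = 97.5026° be the start→goal bearing.
Normalize: d = |goal − start| / ρ = 11.105071/3.48 = 3.191112, α = (θ_start − ψ) mod 360° = 50.1974° = 0.876110 rad, β = (θ_goal − ψ) mod 360° = 226.0974° = 3.946144 rad.
Common terms: sin α = 0.768255, cos α = 0.640144, sin β = -0.720520, cos β = -0.693434, cos(α−β) = -0.997441, d² = 10.183198. Work in radians in the unit-radius frame; every candidate has L = ρ·(t + p + q).
LSL: p² = 2 + d² − 2cos(α−β) + 2d(sin α − sin β) = 23.679772; p = √p² = 4.866187; φ = atan2(cos β − cos α, d + sin α − sin β) = -0.277602 rad; t = (φ − α) mod 2π = 5.129473 rad, q = (β − φ) mod 2π = 4.223746 rad → L = 3.48·(5.129473 + 4.866187 + 4.223746) = 3.48·14.219406 = 49.483533 m
RSR: p² = 2 + d² − 2cos(α−β) + 2d(sin β − sin α) = 4.676387; p = √p² = 2.162496; φ = atan2(cos α − cos β, d − sin α + sin β) = 0.664525 rad; t = (α − φ) mod 2π = 0.211585 rad, q = (φ − β) mod 2π = 3.001566 rad → L = 3.48·(0.211585 + 2.162496 + 3.001566) = 3.48·5.375647 = 18.707250 m
LSR: p² = d² − 2 + 2cos(α−β) + 2d(sin α + sin β) = 6.492971; p = √p² = 2.548131; φ = atan2(−cos α − cos β, d + sin α + sin β) − atan2(−2, p) = 0.681911 rad; t = (φ − α) mod 2π = 6.088986 rad, q = (φ − β) mod 2π = 3.018952 rad → L = 3.48·(6.088986 + 2.548131 + 3.018952) = 3.48·11.656068 = 40.563118 m
RSL: p² = d² − 2 + 2cos(α−β) − 2d(sin α + sin β) = 5.883662; p = √p² = 2.425626; φ = atan2(cos α + cos β, d − sin α − sin β) − atan2(2, p) = -0.706471 rad; t = (α − φ) mod 2π = 1.582582 rad, q = (β − φ) mod 2π = 4.652616 rad → L = 3.48·(1.582582 + 2.425626 + 4.652616) = 3.48·8.660823 = 30.139665 m
RLR: c = (6 − d² + 2cos(α−β) + 2d(sin α − sin β))/8 = 0.415452; p = 2π − arccos c = 5.140828 rad; φ = atan2(cos α − cos β, d − sin α + sin β) = 0.664525 rad; t = (α − φ + p/2) mod 2π = 2.781999 rad, q = (α − β − t + p) mod 2π = 5.571980 rad → L = 3.48·(2.781999 + 5.140828 + 5.571980) = 3.48·13.494808 = 46.961931 m
LRL: c = (6 − d² + 2cos(α−β) − 2d(sin α − sin β))/8 = -1.959972, |c| > 1 → infeasible
Shortest: RSR with L = 18.707250 m ≈ 18.7073 m
Convert RSR to answer units (arcs ×180/π): t = 0.211585·180/π = 12.1229°, p = ρ·p = 3.48·2.162496 = 7.5255 m, q = 3.001566·180/π = 171.9771°, L = 18.7073 m.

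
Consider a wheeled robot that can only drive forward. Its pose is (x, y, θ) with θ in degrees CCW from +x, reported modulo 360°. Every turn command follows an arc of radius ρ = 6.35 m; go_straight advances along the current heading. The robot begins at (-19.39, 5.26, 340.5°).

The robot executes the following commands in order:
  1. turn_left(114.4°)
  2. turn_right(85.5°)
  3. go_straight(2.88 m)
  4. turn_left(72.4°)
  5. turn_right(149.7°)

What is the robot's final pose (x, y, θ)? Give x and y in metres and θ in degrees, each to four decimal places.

set_pose: (x, y, θ) = (-19.3900, 5.2600, 340.5000°), ρ = 6.35
turn_left(114.4°): centre at ρ to the left, rotate +114.4° → (-10.9435, 11.7882, 454.9000° ≡ 94.9000°)
turn_right(85.5°): centre at ρ to the right, rotate −85.5° → (-5.6539, 18.5953, 9.4000°)
go_straight(2.88): x += 2.88·cos θ, y += 2.88·sin θ → (-2.8125, 19.0657, 9.4000°)
turn_left(72.4°): centre at ρ to the left, rotate +72.4° → (2.4354, 24.4247, 81.8000°)
turn_right(149.7°): centre at ρ to the right, rotate −149.7° → (14.6040, 25.9081, -67.9000° ≡ 292.1000°)

(14.6040, 25.9081, 292.1000°)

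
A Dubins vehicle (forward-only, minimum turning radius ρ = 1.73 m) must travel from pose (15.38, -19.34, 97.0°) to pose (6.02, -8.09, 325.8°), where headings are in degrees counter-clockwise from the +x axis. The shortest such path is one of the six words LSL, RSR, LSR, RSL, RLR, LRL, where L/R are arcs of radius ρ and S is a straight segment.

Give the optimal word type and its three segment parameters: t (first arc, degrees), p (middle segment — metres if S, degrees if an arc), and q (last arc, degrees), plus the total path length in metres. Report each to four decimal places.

LSR: t = 48.8310°, p = 12.7614 m, q = 180.0310°, L = 19.6717 m

Let ψ = atan2(Δy, Δx) = atan2(11.25, -9.36) = 129.7605° be the start→goal bearing.
Normalize: d = |goal − start| / ρ = 14.634620/1.73 = 8.459318, α = (θ_start − ψ) mod 360° = 327.2395° = 5.711407 rad, β = (θ_goal − ψ) mod 360° = 196.0395° = 3.421536 rad.
Common terms: sin α = -0.541128, cos α = 0.840940, sin β = -0.276301, cos β = -0.961071, cos(α−β) = -0.658689, d² = 71.560059. Work in radians in the unit-radius frame; every candidate has L = ρ·(t + p + q).
LSL: p² = 2 + d² − 2cos(α−β) + 2d(sin α − sin β) = 70.396922; p = √p² = 8.390287; φ = atan2(cos β − cos α, d + sin α − sin β) = -0.216460 rad; t = (φ − α) mod 2π = 0.355318 rad, q = (β − φ) mod 2π = 3.637995 rad → L = 1.73·(0.355318 + 8.390287 + 3.637995) = 1.73·12.383601 = 21.423629 m
RSR: p² = 2 + d² − 2cos(α−β) + 2d(sin β − sin α) = 79.357953; p = √p² = 8.908308; φ = atan2(cos α − cos β, d − sin α + sin β) = 0.203690 rad; t = (α − φ) mod 2π = 5.507718 rad, q = (φ − β) mod 2π = 3.065340 rad → L = 1.73·(5.507718 + 8.908308 + 3.065340) = 1.73·17.481365 = 30.242762 m
LSR: p² = d² − 2 + 2cos(α−β) + 2d(sin α + sin β) = 54.412902; p = √p² = 7.376510; φ = atan2(−cos α − cos β, d + sin α + sin β) − atan2(−2, p) = 0.280484 rad; t = (φ − α) mod 2π = 0.852262 rad, q = (φ − β) mod 2π = 3.142134 rad → L = 1.73·(0.852262 + 7.376510 + 3.142134) = 1.73·11.370907 = 19.671668 m
RSL: p² = d² − 2 + 2cos(α−β) − 2d(sin α + sin β) = 82.072458; p = √p² = 9.059385; φ = atan2(cos α + cos β, d − sin α − sin β) − atan2(2, p) = -0.230229 rad; t = (α − φ) mod 2π = 5.941637 rad, q = (β − φ) mod 2π = 3.651765 rad → L = 1.73·(5.941637 + 9.059385 + 3.651765) = 1.73·18.652787 = 32.269321 m
RLR: c = (6 − d² + 2cos(α−β) + 2d(sin α − sin β))/8 = -8.919744, |c| > 1 → infeasible
LRL: c = (6 − d² + 2cos(α−β) − 2d(sin α − sin β))/8 = -7.799615, |c| > 1 → infeasible
Shortest: LSR with L = 19.671668 m ≈ 19.6717 m
Convert LSR to answer units (arcs ×180/π): t = 0.852262·180/π = 48.8310°, p = ρ·p = 1.73·7.376510 = 12.7614 m, q = 3.142134·180/π = 180.0310°, L = 19.6717 m.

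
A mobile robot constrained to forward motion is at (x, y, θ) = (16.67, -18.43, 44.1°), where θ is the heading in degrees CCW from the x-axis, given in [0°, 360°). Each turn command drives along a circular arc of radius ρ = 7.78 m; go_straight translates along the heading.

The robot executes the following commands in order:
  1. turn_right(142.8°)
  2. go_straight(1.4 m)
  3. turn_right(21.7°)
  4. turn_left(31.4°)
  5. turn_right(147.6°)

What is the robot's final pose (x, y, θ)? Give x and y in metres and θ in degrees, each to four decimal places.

(13.2404, -37.8291, 123.4000°)

set_pose: (x, y, θ) = (16.6700, -18.4300, 44.1000°), ρ = 7.78
turn_right(142.8°): centre at ρ to the right, rotate −142.8° → (29.7747, -25.1938, -98.7000° ≡ 261.3000°)
go_straight(1.4): x += 1.4·cos θ, y += 1.4·sin θ → (29.5629, -26.5777, 261.3000°)
turn_right(21.7°): centre at ρ to the right, rotate −21.7° → (28.5828, -29.3379, 239.6000°)
turn_left(31.4°): centre at ρ to the left, rotate +31.4° → (27.5143, -33.4106, 271.0000°)
turn_right(147.6°): centre at ρ to the right, rotate −147.6° → (13.2404, -37.8291, 123.4000°)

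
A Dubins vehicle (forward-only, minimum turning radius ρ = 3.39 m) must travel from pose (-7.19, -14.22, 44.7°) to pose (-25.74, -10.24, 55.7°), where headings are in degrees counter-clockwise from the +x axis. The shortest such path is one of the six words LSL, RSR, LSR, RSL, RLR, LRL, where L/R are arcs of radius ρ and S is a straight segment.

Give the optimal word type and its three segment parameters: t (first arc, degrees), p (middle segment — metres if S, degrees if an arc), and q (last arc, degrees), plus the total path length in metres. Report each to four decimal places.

LSR: t = 167.2300°, p = 11.5226 m, q = 156.2300°, L = 30.6607 m

Let ψ = atan2(Δy, Δx) = atan2(3.98, -18.55) = 167.8905° be the start→goal bearing.
Normalize: d = |goal − start| / ρ = 18.972161/3.39 = 5.596508, α = (θ_start − ψ) mod 360° = 236.8095° = 4.133106 rad, β = (θ_goal − ψ) mod 360° = 247.8095° = 4.325092 rad.
Common terms: sin α = -0.836855, cos α = -0.547424, sin β = -0.925933, cos β = -0.377687, cos(α−β) = 0.981627, d² = 31.320899. Work in radians in the unit-radius frame; every candidate has L = ρ·(t + p + q).
LSL: p² = 2 + d² − 2cos(α−β) + 2d(sin α − sin β) = 32.354696; p = √p² = 5.688119; φ = atan2(cos β − cos α, d + sin α − sin β) = 0.029845 rad; t = (φ − α) mod 2π = 2.179925 rad, q = (β − φ) mod 2π = 4.295247 rad → L = 3.39·(2.179925 + 5.688119 + 4.295247) = 3.39·12.163290 = 41.233555 m
RSR: p² = 2 + d² − 2cos(α−β) + 2d(sin β − sin α) = 30.360592; p = √p² = 5.510045; φ = atan2(cos α − cos β, d − sin α + sin β) = -0.030810 rad; t = (α − φ) mod 2π = 4.163916 rad, q = (φ − β) mod 2π = 1.927283 rad → L = 3.39·(4.163916 + 5.510045 + 1.927283) = 3.39·11.601244 = 39.328216 m
LSR: p² = d² − 2 + 2cos(α−β) + 2d(sin α + sin β) = 11.553232; p = √p² = 3.399005; φ = atan2(−cos α − cos β, d + sin α + sin β) − atan2(−2, p) = 0.768634 rad; t = (φ − α) mod 2π = 2.918714 rad, q = (φ − β) mod 2π = 2.726728 rad → L = 3.39·(2.918714 + 3.399005 + 2.726728) = 3.39·9.044446 = 30.660672 m
RSL: p² = d² − 2 + 2cos(α−β) − 2d(sin α + sin β) = 51.015074; p = √p² = 7.142484; φ = atan2(cos α + cos β, d − sin α − sin β) − atan2(2, p) = -0.398073 rad; t = (α − φ) mod 2π = 4.531179 rad, q = (β − φ) mod 2π = 4.723165 rad → L = 3.39·(4.531179 + 7.142484 + 4.723165) = 3.39·16.396827 = 55.585244 m
RLR: c = (6 − d² + 2cos(α−β) + 2d(sin α − sin β))/8 = -2.795074, |c| > 1 → infeasible
LRL: c = (6 − d² + 2cos(α−β) − 2d(sin α − sin β))/8 = -3.044337, |c| > 1 → infeasible
Shortest: LSR with L = 30.660672 m ≈ 30.6607 m
Convert LSR to answer units (arcs ×180/π): t = 2.918714·180/π = 167.2300°, p = ρ·p = 3.39·3.399005 = 11.5226 m, q = 2.726728·180/π = 156.2300°, L = 30.6607 m.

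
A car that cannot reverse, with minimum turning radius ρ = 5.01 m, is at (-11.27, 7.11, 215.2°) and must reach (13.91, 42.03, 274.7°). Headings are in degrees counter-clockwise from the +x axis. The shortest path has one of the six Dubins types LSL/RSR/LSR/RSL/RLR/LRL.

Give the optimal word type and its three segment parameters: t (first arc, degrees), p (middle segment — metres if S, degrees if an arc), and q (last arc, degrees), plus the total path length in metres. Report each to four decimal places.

RSR: t = 162.3858°, p = 38.1779 m, q = 138.1142°, L = 64.4539 m

Let ψ = atan2(Δy, Δx) = atan2(34.92, 25.18) = 54.2055° be the start→goal bearing.
Normalize: d = |goal − start| / ρ = 43.051583/5.01 = 8.593130, α = (θ_start − ψ) mod 360° = 160.9945° = 2.809884 rad, β = (θ_goal − ψ) mod 360° = 220.4945° = 3.848355 rad.
Common terms: sin α = 0.325659, cos α = -0.945487, sin β = -0.649375, cos β = -0.760468, cos(α−β) = 0.507538, d² = 73.841889. Work in radians in the unit-radius frame; every candidate has L = ρ·(t + p + q).
LSL: p² = 2 + d² − 2cos(α−β) + 2d(sin α − sin β) = 91.584000; p = √p² = 9.569953; φ = atan2(cos β − cos α, d + sin α − sin β) = 0.019335 rad; t = (φ − α) mod 2π = 3.492636 rad, q = (β − φ) mod 2π = 3.829020 rad → L = 5.01·(3.492636 + 9.569953 + 3.829020) = 5.01·16.891609 = 84.626962 m
RSR: p² = 2 + d² − 2cos(α−β) + 2d(sin β − sin α) = 58.069624; p = √p² = 7.620343; φ = atan2(cos α − cos β, d − sin α + sin β) = -0.024282 rad; t = (α − φ) mod 2π = 2.834166 rad, q = (φ − β) mod 2π = 2.410548 rad → L = 5.01·(2.834166 + 7.620343 + 2.410548) = 5.01·12.865057 = 64.453937 m
LSR: p² = d² − 2 + 2cos(α−β) + 2d(sin α + sin β) = 67.293498; p = √p² = 8.203261; φ = atan2(−cos α − cos β, d + sin α + sin β) − atan2(−2, p) = 0.442583 rad; t = (φ − α) mod 2π = 3.915884 rad, q = (φ − β) mod 2π = 2.877413 rad → L = 5.01·(3.915884 + 8.203261 + 2.877413) = 5.01·14.996559 = 75.132761 m
RSL: p² = d² − 2 + 2cos(α−β) − 2d(sin α + sin β) = 78.420434; p = √p² = 8.855531; φ = atan2(cos α + cos β, d − sin α − sin β) − atan2(2, p) = -0.411155 rad; t = (α − φ) mod 2π = 3.221039 rad, q = (β − φ) mod 2π = 4.259510 rad → L = 5.01·(3.221039 + 8.855531 + 4.259510) = 5.01·16.336080 = 81.843762 m
RLR: c = (6 − d² + 2cos(α−β) + 2d(sin α − sin β))/8 = -6.258703, |c| > 1 → infeasible
LRL: c = (6 − d² + 2cos(α−β) − 2d(sin α − sin β))/8 = -10.448000, |c| > 1 → infeasible
Shortest: RSR with L = 64.453937 m ≈ 64.4539 m
Convert RSR to answer units (arcs ×180/π): t = 2.834166·180/π = 162.3858°, p = ρ·p = 5.01·7.620343 = 38.1779 m, q = 2.410548·180/π = 138.1142°, L = 64.4539 m.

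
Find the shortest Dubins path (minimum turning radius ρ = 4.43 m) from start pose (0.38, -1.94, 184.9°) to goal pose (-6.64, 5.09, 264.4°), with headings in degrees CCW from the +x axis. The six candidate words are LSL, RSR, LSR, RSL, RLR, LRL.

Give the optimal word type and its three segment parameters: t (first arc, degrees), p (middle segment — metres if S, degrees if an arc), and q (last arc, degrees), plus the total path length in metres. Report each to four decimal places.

RSR: t = 20.3225°, p = 11.4632 m, q = 260.1775°, L = 33.1510 m

Let ψ = atan2(Δy, Δx) = atan2(7.03, -7.02) = 134.9592° be the start→goal bearing.
Normalize: d = |goal − start| / ρ = 9.934853/4.43 = 2.242630, α = (θ_start − ψ) mod 360° = 49.9408° = 0.871631 rad, β = (θ_goal − ψ) mod 360° = 129.4408° = 2.259168 rad.
Common terms: sin α = 0.765380, cos α = 0.643579, sin β = 0.772282, cos β = -0.635280, cos(α−β) = 0.182236, d² = 5.029391. Work in radians in the unit-radius frame; every candidate has L = ρ·(t + p + q).
LSL: p² = 2 + d² − 2cos(α−β) + 2d(sin α − sin β) = 6.633963; p = √p² = 2.575648; φ = atan2(cos β − cos α, d + sin α − sin β) = -0.519584 rad; t = (φ − α) mod 2π = 4.891970 rad, q = (β − φ) mod 2π = 2.778752 rad → L = 4.43·(4.891970 + 2.575648 + 2.778752) = 4.43·10.246370 = 45.391420 m
RSR: p² = 2 + d² − 2cos(α−β) + 2d(sin β − sin α) = 6.695877; p = √p² = 2.587639; φ = atan2(cos α − cos β, d − sin α + sin β) = 0.516936 rad; t = (α − φ) mod 2π = 0.354695 rad, q = (φ − β) mod 2π = 4.540953 rad → L = 4.43·(0.354695 + 2.587639 + 4.540953) = 4.43·7.483288 = 33.150965 m
LSR: p² = d² − 2 + 2cos(α−β) + 2d(sin α + sin β) = 10.290674; p = √p² = 3.207908; φ = atan2(−cos α − cos β, d + sin α + sin β) − atan2(−2, p) = 0.555295 rad; t = (φ − α) mod 2π = 5.966850 rad, q = (φ − β) mod 2π = 4.579313 rad → L = 4.43·(5.966850 + 3.207908 + 4.579313) = 4.43·13.754071 = 60.930533 m
RSL: p² = d² − 2 + 2cos(α−β) − 2d(sin α + sin β) = -3.502950 < 0 → infeasible
RLR: c = (6 − d² + 2cos(α−β) + 2d(sin α − sin β))/8 = 0.163015; p = 2π − arccos c = 4.876135 rad; φ = atan2(cos α − cos β, d − sin α + sin β) = 0.516936 rad; t = (α − φ + p/2) mod 2π = 2.792763 rad, q = (α − β − t + p) mod 2π = 0.695835 rad → L = 4.43·(2.792763 + 4.876135 + 0.695835) = 4.43·8.364733 = 37.055769 m
LRL: c = (6 − d² + 2cos(α−β) − 2d(sin α − sin β))/8 = 0.170755; p = 2π − arccos c = 4.883984 rad; φ = atan2(cos β − cos α, d + sin α − sin β) = -0.519584 rad; t = (φ − α + p/2) mod 2π = 1.050777 rad, q = (β − α − t + p) mod 2π = 5.220744 rad → L = 4.43·(1.050777 + 4.883984 + 5.220744) = 4.43·11.155506 = 49.418890 m
Shortest: RSR with L = 33.150965 m ≈ 33.1510 m
Convert RSR to answer units (arcs ×180/π): t = 0.354695·180/π = 20.3225°, p = ρ·p = 4.43·2.587639 = 11.4632 m, q = 4.540953·180/π = 260.1775°, L = 33.1510 m.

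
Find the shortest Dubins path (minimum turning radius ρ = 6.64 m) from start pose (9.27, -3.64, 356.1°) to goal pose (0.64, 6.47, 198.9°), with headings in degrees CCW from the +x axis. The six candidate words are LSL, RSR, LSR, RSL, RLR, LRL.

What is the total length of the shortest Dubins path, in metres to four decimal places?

Let ψ = atan2(Δy, Δx) = atan2(10.11, -8.63) = 130.4844° be the start→goal bearing.
Normalize: d = |goal − start| / ρ = 13.292441/6.64 = 2.001874, α = (θ_start − ψ) mod 360° = 225.6156° = 3.937735 rad, β = (θ_goal − ψ) mod 360° = 68.4156° = 1.194077 rad.
Common terms: sin α = -0.714663, cos α = -0.699469, sin β = 0.929877, cos β = 0.367872, cos(α−β) = -0.921863, d² = 4.007498. Work in radians in the unit-radius frame; every candidate has L = ρ·(t + p + q).
LSL: p² = 2 + d² − 2cos(α−β) + 2d(sin α − sin β) = 1.266903; p = √p² = 1.125568; φ = atan2(cos β − cos α, d + sin α − sin β) = 1.247736 rad; t = (φ − α) mod 2π = 3.593186 rad, q = (β − φ) mod 2π = 6.229527 rad → L = 6.64·(3.593186 + 1.125568 + 6.229527) = 6.64·10.948281 = 72.696586 m
RSR: p² = 2 + d² − 2cos(α−β) + 2d(sin β − sin α) = 14.435546; p = √p² = 3.799414; φ = atan2(cos α − cos β, d − sin α + sin β) = -0.284755 rad; t = (α − φ) mod 2π = 4.222490 rad, q = (φ − β) mod 2π = 4.804353 rad → L = 6.64·(4.222490 + 3.799414 + 4.804353) = 6.64·12.826257 = 85.166345 m
LSR: p² = d² − 2 + 2cos(α−β) + 2d(sin α + sin β) = 1.025433; p = √p² = 1.012637; φ = atan2(−cos α − cos β, d + sin α + sin β) − atan2(−2, p) = 1.250571 rad; t = (φ − α) mod 2π = 3.596021 rad, q = (φ − β) mod 2π = 0.056493 rad → L = 6.64·(3.596021 + 1.012637 + 0.056493) = 6.64·4.665151 = 30.976605 m
RSL: p² = d² − 2 + 2cos(α−β) − 2d(sin α + sin β) = -0.697889 < 0 → infeasible
RLR: c = (6 − d² + 2cos(α−β) + 2d(sin α − sin β))/8 = -0.804443; p = 2π − arccos c = 3.777651 rad; φ = atan2(cos α − cos β, d − sin α + sin β) = -0.284755 rad; t = (α − φ + p/2) mod 2π = 6.111316 rad, q = (α − β − t + p) mod 2π = 0.409993 rad → L = 6.64·(6.111316 + 3.777651 + 0.409993) = 6.64·10.298960 = 68.385097 m
LRL: c = (6 − d² + 2cos(α−β) − 2d(sin α − sin β))/8 = 0.841637; p = 2π − arccos c = 5.712696 rad; φ = atan2(cos β − cos α, d + sin α − sin β) = 1.247736 rad; t = (φ − α + p/2) mod 2π = 0.166349 rad, q = (β − α − t + p) mod 2π = 2.802689 rad → L = 6.64·(0.166349 + 5.712696 + 2.802689) = 6.64·8.681735 = 57.646722 m
Shortest: LSR with L = 30.976605 m ≈ 30.9766 m

30.9766 m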